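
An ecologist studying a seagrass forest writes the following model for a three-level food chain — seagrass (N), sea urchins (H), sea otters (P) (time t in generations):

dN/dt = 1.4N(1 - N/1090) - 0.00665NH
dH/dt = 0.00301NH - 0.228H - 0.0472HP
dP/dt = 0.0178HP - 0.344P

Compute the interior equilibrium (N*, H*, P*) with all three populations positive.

From dP/dt = 0: 0.0178H* = 0.344, so H* = 19.3.
From dN/dt = 0: 1.4(1 - N*/1090) = 0.00665·19.3, giving N* = 1090·(1 - 0.0918) = 990.
From dH/dt = 0: 0.00301·990 - 0.228 = 0.0472P*, so P* = 2.75/0.0472 = 58.3.

N* ≈ 990, H* ≈ 19.3, P* ≈ 58.3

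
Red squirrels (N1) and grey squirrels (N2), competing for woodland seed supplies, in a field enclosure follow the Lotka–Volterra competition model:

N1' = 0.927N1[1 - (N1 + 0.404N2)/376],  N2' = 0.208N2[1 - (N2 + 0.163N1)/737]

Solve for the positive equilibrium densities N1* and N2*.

N1* ≈ 83.8, N2* ≈ 723

Setting both brackets to zero gives the nullclines N1 + 0.404N2 = 376 and 0.163N1 + N2 = 737.
Substituting N2 = 737 - 0.163N1 into the first: N1(1 - 0.404·0.163) = 376 - 0.404·737.
So N1* = 78.3/0.934 = 83.8, and then N2* = 737 - 0.163·83.8 = 723.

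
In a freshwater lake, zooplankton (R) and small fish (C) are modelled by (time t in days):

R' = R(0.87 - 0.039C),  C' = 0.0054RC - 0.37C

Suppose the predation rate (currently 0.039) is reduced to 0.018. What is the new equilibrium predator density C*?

C* ≈ 48.3

At the interior fixed point, setting dR/dt = 0 with R > 0 fixes C* = (prey growth rate)/(RC coefficient) — independent of the other coefficients.
With the change, C* = 0.87/0.018 = 48.3; it rises from 22.3.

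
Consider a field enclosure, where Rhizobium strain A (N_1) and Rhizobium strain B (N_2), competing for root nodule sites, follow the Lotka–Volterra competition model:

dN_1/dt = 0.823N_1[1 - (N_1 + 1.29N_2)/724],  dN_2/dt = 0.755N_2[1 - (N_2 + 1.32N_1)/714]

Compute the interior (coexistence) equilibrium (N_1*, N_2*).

N_1* ≈ 280, N_2* ≈ 344

Setting both brackets to zero gives the nullclines N_1 + 1.29N_2 = 724 and 1.32N_1 + N_2 = 714.
Substituting N_2 = 714 - 1.32N_1 into the first: N_1(1 - 1.29·1.32) = 724 - 1.29·714.
So N_1* = -197/-0.703 = 280, and then N_2* = 714 - 1.32·280 = 344.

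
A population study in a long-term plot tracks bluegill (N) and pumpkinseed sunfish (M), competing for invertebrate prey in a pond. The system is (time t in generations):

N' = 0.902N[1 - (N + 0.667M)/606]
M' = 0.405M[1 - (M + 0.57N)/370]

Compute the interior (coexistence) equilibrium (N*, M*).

Setting both brackets to zero gives the nullclines N + 0.667M = 606 and 0.57N + M = 370.
Substituting M = 370 - 0.57N into the first: N(1 - 0.667·0.57) = 606 - 0.667·370.
So N* = 359/0.62 = 580, and then M* = 370 - 0.57·580 = 39.7.

N* ≈ 580, M* ≈ 39.7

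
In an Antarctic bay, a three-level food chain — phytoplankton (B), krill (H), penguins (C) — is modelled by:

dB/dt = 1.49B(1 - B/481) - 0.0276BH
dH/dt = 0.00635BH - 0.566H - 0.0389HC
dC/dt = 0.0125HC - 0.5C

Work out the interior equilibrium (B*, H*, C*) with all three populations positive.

From dC/dt = 0: 0.0125H* = 0.5, so H* = 40.
From dB/dt = 0: 1.49(1 - B*/481) = 0.0276·40, giving B* = 481·(1 - 0.741) = 125.
From dH/dt = 0: 0.00635·125 - 0.566 = 0.0389C*, so C* = 0.225/0.0389 = 5.79.

B* ≈ 125, H* ≈ 40, C* ≈ 5.79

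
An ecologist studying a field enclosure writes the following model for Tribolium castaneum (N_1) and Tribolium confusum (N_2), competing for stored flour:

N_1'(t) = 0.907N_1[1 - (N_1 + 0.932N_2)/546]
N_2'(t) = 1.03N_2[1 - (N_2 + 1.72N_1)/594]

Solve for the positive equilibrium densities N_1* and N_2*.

Setting both brackets to zero gives the nullclines N_1 + 0.932N_2 = 546 and 1.72N_1 + N_2 = 594.
Substituting N_2 = 594 - 1.72N_1 into the first: N_1(1 - 0.932·1.72) = 546 - 0.932·594.
So N_1* = -7.61/-0.603 = 12.6, and then N_2* = 594 - 1.72·12.6 = 572.

N_1* ≈ 12.6, N_2* ≈ 572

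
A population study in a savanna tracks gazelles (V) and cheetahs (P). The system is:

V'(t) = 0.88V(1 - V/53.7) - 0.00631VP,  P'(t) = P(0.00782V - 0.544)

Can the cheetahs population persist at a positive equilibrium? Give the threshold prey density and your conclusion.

Threshold V = 69.6; K < 69.6, so no, the predator goes extinct.

The predator equation gives dP/dt > 0 only when V > 0.544/0.00782 = 69.6.
Without the predator, V → K = 53.7. Since 53.7 < 69.6, the predator cannot invade.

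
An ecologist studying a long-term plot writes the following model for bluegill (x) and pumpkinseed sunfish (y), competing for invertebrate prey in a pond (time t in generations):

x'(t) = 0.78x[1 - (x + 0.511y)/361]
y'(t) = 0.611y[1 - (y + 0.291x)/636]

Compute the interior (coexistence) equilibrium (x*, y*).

x* ≈ 42.3, y* ≈ 624

Setting both brackets to zero gives the nullclines x + 0.511y = 361 and 0.291x + y = 636.
Substituting y = 636 - 0.291x into the first: x(1 - 0.511·0.291) = 361 - 0.511·636.
So x* = 36/0.851 = 42.3, and then y* = 636 - 0.291·42.3 = 624.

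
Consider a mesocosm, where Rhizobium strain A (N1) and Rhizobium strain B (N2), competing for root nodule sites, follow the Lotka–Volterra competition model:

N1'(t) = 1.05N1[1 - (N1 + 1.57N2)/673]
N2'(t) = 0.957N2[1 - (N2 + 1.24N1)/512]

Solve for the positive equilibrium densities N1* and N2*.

Setting both brackets to zero gives the nullclines N1 + 1.57N2 = 673 and 1.24N1 + N2 = 512.
Substituting N2 = 512 - 1.24N1 into the first: N1(1 - 1.57·1.24) = 673 - 1.57·512.
So N1* = -131/-0.947 = 138, and then N2* = 512 - 1.24·138 = 341.

N1* ≈ 138, N2* ≈ 341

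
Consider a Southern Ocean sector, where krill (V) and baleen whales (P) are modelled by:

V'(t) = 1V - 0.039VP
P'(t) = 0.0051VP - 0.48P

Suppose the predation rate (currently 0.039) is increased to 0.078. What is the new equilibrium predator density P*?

At the interior fixed point, setting dV/dt = 0 with V > 0 fixes P* = (prey growth rate)/(VP coefficient) — independent of the other coefficients.
With the change, P* = 1/0.078 = 12.8; it falls from 25.6.

P* ≈ 12.8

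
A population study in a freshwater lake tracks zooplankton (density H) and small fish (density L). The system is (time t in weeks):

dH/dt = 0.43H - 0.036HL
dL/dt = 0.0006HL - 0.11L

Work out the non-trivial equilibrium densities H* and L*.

H* ≈ 183, L* ≈ 11.9

Set dL/dt = 0 with L > 0: 0.0006H - 0.11 = 0, so H* = 0.11/0.0006 = 183.
Set dH/dt = 0 with H > 0: 0.43 - 0.036L = 0, so L* = 0.43/0.036 = 11.9.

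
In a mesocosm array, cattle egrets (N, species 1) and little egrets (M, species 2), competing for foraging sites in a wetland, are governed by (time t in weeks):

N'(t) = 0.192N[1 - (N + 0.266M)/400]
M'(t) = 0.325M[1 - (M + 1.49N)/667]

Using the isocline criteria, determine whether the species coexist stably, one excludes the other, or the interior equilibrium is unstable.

Compare the nullcline intercepts: K1/α12 = 400/0.266 = 1500 > K2 = 667; K2/α21 = 667/1.49 = 448 > K1 = 400.
Since both inequalities hold, each species can invade when rare, so the interior equilibrium is stable.

stable coexistence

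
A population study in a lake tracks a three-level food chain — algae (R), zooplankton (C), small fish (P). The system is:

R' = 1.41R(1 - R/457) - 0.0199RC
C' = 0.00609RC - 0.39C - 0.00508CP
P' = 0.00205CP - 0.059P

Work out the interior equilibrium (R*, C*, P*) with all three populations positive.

From dP/dt = 0: 0.00205C* = 0.059, so C* = 28.8.
From dR/dt = 0: 1.41(1 - R*/457) = 0.0199·28.8, giving R* = 457·(1 - 0.406) = 271.
From dC/dt = 0: 0.00609·271 - 0.39 = 0.00508P*, so P* = 1.26/0.00508 = 249.

R* ≈ 271, C* ≈ 28.8, P* ≈ 249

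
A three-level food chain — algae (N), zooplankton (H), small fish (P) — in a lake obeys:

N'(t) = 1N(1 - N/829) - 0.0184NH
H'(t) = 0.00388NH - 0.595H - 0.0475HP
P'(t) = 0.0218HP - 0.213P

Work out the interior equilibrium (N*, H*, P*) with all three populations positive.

From dP/dt = 0: 0.0218H* = 0.213, so H* = 9.77.
From dN/dt = 0: 1(1 - N*/829) = 0.0184·9.77, giving N* = 829·(1 - 0.18) = 680.
From dH/dt = 0: 0.00388·680 - 0.595 = 0.0475P*, so P* = 2.04/0.0475 = 43.

N* ≈ 680, H* ≈ 9.77, P* ≈ 43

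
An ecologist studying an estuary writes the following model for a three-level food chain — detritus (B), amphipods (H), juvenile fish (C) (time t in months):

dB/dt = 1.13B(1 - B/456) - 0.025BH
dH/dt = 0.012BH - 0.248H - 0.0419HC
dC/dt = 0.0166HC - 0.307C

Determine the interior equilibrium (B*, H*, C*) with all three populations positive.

B* ≈ 269, H* ≈ 18.5, C* ≈ 71.2

From dC/dt = 0: 0.0166H* = 0.307, so H* = 18.5.
From dB/dt = 0: 1.13(1 - B*/456) = 0.025·18.5, giving B* = 456·(1 - 0.409) = 269.
From dH/dt = 0: 0.012·269 - 0.248 = 0.0419C*, so C* = 2.99/0.0419 = 71.2.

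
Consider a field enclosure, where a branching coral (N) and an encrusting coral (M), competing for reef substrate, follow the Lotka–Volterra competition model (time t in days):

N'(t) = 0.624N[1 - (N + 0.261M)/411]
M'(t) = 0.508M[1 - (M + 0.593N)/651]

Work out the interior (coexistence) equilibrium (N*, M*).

Setting both brackets to zero gives the nullclines N + 0.261M = 411 and 0.593N + M = 651.
Substituting M = 651 - 0.593N into the first: N(1 - 0.261·0.593) = 411 - 0.261·651.
So N* = 241/0.845 = 285, and then M* = 651 - 0.593·285 = 482.

N* ≈ 285, M* ≈ 482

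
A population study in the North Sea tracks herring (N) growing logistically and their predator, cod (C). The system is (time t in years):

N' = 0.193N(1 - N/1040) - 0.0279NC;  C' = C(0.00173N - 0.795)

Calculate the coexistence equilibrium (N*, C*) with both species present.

N* ≈ 460, C* ≈ 3.86

From dC/dt = 0 with C > 0: 0.00173N* = 0.795, so N* = 460.
Substitute into dN/dt = 0: 0.193(1 - 460/1040) = 0.0279C*.
The bracket is 0.558, giving C* = 0.108/0.0279 = 3.86.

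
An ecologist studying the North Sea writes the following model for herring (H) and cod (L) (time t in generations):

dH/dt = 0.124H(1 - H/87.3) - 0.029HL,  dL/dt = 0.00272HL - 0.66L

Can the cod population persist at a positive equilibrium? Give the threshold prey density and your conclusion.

Threshold H = 243; K < 243, so no, the predator goes extinct.

The predator equation gives dL/dt > 0 only when H > 0.66/0.00272 = 243.
Without the predator, H → K = 87.3. Since 87.3 < 243, the predator cannot invade.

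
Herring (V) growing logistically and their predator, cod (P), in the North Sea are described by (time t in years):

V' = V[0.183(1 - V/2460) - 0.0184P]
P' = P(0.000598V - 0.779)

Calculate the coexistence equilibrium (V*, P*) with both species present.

V* ≈ 1300, P* ≈ 4.68

From dP/dt = 0 with P > 0: 0.000598V* = 0.779, so V* = 1300.
Substitute into dV/dt = 0: 0.183(1 - 1300/2460) = 0.0184P*.
The bracket is 0.47, giving P* = 0.0861/0.0184 = 4.68.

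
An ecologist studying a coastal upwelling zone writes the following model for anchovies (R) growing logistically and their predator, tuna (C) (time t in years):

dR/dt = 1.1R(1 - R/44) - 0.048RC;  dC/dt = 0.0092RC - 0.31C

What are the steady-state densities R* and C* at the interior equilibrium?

From dC/dt = 0 with C > 0: 0.0092R* = 0.31, so R* = 33.7.
Substitute into dR/dt = 0: 1.1(1 - 33.7/44) = 0.048C*.
The bracket is 0.234, giving C* = 0.258/0.048 = 5.37.

R* ≈ 33.7, C* ≈ 5.37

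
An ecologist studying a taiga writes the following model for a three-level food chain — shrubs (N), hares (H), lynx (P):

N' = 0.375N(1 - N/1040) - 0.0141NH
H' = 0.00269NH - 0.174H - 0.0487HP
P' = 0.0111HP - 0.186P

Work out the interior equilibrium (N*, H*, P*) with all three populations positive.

From dP/dt = 0: 0.0111H* = 0.186, so H* = 16.8.
From dN/dt = 0: 0.375(1 - N*/1040) = 0.0141·16.8, giving N* = 1040·(1 - 0.63) = 385.
From dH/dt = 0: 0.00269·385 - 0.174 = 0.0487P*, so P* = 0.861/0.0487 = 17.7.

N* ≈ 385, H* ≈ 16.8, P* ≈ 17.7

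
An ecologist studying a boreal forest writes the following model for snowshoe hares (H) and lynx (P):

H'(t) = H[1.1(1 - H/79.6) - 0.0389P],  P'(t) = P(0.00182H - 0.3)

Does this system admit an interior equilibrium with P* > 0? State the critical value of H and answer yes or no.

Threshold H = 165; K < 165, so no, the predator goes extinct.

The predator equation gives dP/dt > 0 only when H > 0.3/0.00182 = 165.
Without the predator, H → K = 79.6. Since 79.6 < 165, the predator cannot invade.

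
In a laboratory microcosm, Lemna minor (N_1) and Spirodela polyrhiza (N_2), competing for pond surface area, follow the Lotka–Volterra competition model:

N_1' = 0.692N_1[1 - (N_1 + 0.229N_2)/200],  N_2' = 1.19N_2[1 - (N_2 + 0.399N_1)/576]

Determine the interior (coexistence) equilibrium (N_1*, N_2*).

N_1* ≈ 74.9, N_2* ≈ 546

Setting both brackets to zero gives the nullclines N_1 + 0.229N_2 = 200 and 0.399N_1 + N_2 = 576.
Substituting N_2 = 576 - 0.399N_1 into the first: N_1(1 - 0.229·0.399) = 200 - 0.229·576.
So N_1* = 68.1/0.909 = 74.9, and then N_2* = 576 - 0.399·74.9 = 546.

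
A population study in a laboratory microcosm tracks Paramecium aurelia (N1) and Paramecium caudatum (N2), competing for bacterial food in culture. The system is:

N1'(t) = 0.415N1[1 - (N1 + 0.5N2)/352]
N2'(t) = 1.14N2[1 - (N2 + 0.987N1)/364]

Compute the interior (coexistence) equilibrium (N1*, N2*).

N1* ≈ 336, N2* ≈ 32.7

Setting both brackets to zero gives the nullclines N1 + 0.5N2 = 352 and 0.987N1 + N2 = 364.
Substituting N2 = 364 - 0.987N1 into the first: N1(1 - 0.5·0.987) = 352 - 0.5·364.
So N1* = 170/0.506 = 336, and then N2* = 364 - 0.987·336 = 32.7.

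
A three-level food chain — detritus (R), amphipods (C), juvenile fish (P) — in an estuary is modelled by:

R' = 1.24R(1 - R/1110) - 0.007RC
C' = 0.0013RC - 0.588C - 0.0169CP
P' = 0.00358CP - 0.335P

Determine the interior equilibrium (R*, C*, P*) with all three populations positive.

From dP/dt = 0: 0.00358C* = 0.335, so C* = 93.6.
From dR/dt = 0: 1.24(1 - R*/1110) = 0.007·93.6, giving R* = 1110·(1 - 0.528) = 524.
From dC/dt = 0: 0.0013·524 - 0.588 = 0.0169P*, so P* = 0.0927/0.0169 = 5.49.

R* ≈ 524, C* ≈ 93.6, P* ≈ 5.49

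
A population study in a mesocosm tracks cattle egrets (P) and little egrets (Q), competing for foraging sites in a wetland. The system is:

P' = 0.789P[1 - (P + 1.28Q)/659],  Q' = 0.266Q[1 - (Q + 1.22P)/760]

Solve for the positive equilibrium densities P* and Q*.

P* ≈ 559, Q* ≈ 78.3

Setting both brackets to zero gives the nullclines P + 1.28Q = 659 and 1.22P + Q = 760.
Substituting Q = 760 - 1.22P into the first: P(1 - 1.28·1.22) = 659 - 1.28·760.
So P* = -314/-0.562 = 559, and then Q* = 760 - 1.22·559 = 78.3.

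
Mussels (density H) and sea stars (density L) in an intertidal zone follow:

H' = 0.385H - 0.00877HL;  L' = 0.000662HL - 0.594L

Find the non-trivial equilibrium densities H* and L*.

H* ≈ 897, L* ≈ 43.9

Set dL/dt = 0 with L > 0: 0.000662H - 0.594 = 0, so H* = 0.594/0.000662 = 897.
Set dH/dt = 0 with H > 0: 0.385 - 0.00877L = 0, so L* = 0.385/0.00877 = 43.9.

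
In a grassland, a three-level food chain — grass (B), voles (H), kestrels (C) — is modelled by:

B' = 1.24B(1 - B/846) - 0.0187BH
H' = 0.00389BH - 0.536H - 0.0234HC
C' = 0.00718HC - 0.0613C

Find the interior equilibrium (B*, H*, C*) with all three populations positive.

B* ≈ 737, H* ≈ 8.54, C* ≈ 99.6

From dC/dt = 0: 0.00718H* = 0.0613, so H* = 8.54.
From dB/dt = 0: 1.24(1 - B*/846) = 0.0187·8.54, giving B* = 846·(1 - 0.129) = 737.
From dH/dt = 0: 0.00389·737 - 0.536 = 0.0234C*, so C* = 2.33/0.0234 = 99.6.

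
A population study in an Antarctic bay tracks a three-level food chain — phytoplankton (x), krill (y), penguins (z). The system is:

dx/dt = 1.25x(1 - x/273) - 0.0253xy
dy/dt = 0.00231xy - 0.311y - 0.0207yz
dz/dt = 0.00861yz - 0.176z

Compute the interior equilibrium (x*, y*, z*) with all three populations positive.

From dz/dt = 0: 0.00861y* = 0.176, so y* = 20.4.
From dx/dt = 0: 1.25(1 - x*/273) = 0.0253·20.4, giving x* = 273·(1 - 0.414) = 160.
From dy/dt = 0: 0.00231·160 - 0.311 = 0.0207z*, so z* = 0.0587/0.0207 = 2.84.

x* ≈ 160, y* ≈ 20.4, z* ≈ 2.84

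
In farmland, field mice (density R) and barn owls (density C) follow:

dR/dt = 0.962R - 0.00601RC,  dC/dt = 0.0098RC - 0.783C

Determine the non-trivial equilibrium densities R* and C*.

Set dC/dt = 0 with C > 0: 0.0098R - 0.783 = 0, so R* = 0.783/0.0098 = 79.9.
Set dR/dt = 0 with R > 0: 0.962 - 0.00601C = 0, so C* = 0.962/0.00601 = 160.

R* ≈ 79.9, C* ≈ 160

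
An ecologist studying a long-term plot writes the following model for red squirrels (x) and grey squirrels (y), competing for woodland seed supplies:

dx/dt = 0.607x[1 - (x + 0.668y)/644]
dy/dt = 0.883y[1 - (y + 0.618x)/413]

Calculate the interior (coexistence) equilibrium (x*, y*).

Setting both brackets to zero gives the nullclines x + 0.668y = 644 and 0.618x + y = 413.
Substituting y = 413 - 0.618x into the first: x(1 - 0.668·0.618) = 644 - 0.668·413.
So x* = 368/0.587 = 627, and then y* = 413 - 0.618·627 = 25.6.

x* ≈ 627, y* ≈ 25.6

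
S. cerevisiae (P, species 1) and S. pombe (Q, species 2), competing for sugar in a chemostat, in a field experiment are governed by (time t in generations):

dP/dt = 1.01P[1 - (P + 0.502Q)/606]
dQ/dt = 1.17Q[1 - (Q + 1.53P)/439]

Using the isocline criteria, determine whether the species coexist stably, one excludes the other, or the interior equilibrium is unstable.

species 1 excludes species 2

Compare the nullcline intercepts: K1/α12 = 606/0.502 = 1210 > K2 = 439; K2/α21 = 439/1.53 = 287 < K1 = 606.
Since the inequalities point opposite ways, species 1 can invade but species 2 cannot.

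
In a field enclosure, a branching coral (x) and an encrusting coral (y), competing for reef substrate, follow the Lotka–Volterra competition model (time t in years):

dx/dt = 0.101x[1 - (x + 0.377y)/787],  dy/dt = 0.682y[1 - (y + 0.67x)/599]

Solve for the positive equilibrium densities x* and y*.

Setting both brackets to zero gives the nullclines x + 0.377y = 787 and 0.67x + y = 599.
Substituting y = 599 - 0.67x into the first: x(1 - 0.377·0.67) = 787 - 0.377·599.
So x* = 561/0.747 = 751, and then y* = 599 - 0.67·751 = 95.9.

x* ≈ 751, y* ≈ 95.9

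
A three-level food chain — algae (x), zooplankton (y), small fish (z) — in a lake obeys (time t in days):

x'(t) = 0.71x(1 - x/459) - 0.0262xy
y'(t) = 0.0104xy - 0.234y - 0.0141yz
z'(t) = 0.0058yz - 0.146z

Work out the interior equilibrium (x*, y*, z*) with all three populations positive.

From dz/dt = 0: 0.0058y* = 0.146, so y* = 25.2.
From dx/dt = 0: 0.71(1 - x*/459) = 0.0262·25.2, giving x* = 459·(1 - 0.929) = 32.6.
From dy/dt = 0: 0.0104·32.6 - 0.234 = 0.0141z*, so z* = 0.105/0.0141 = 7.48.

x* ≈ 32.6, y* ≈ 25.2, z* ≈ 7.48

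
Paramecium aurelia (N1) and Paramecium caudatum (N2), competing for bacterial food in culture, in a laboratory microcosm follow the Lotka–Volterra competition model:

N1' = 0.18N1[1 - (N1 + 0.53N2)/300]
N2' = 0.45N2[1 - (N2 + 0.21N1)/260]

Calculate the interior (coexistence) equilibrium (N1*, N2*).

Setting both brackets to zero gives the nullclines N1 + 0.53N2 = 300 and 0.21N1 + N2 = 260.
Substituting N2 = 260 - 0.21N1 into the first: N1(1 - 0.53·0.21) = 300 - 0.53·260.
So N1* = 162/0.889 = 183, and then N2* = 260 - 0.21·183 = 222.

N1* ≈ 183, N2* ≈ 222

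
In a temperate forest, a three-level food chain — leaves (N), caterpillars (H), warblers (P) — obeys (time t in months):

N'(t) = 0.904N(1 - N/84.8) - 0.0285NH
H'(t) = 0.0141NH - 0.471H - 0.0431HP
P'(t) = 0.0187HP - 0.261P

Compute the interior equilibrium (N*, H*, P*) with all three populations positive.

From dP/dt = 0: 0.0187H* = 0.261, so H* = 14.
From dN/dt = 0: 0.904(1 - N*/84.8) = 0.0285·14, giving N* = 84.8·(1 - 0.44) = 47.5.
From dH/dt = 0: 0.0141·47.5 - 0.471 = 0.0431P*, so P* = 0.199/0.0431 = 4.61.

N* ≈ 47.5, H* ≈ 14, P* ≈ 4.61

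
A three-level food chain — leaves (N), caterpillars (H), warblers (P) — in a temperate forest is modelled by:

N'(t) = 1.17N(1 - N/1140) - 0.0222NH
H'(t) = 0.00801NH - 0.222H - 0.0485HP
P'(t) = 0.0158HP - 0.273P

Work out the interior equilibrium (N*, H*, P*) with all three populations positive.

N* ≈ 766, H* ≈ 17.3, P* ≈ 122

From dP/dt = 0: 0.0158H* = 0.273, so H* = 17.3.
From dN/dt = 0: 1.17(1 - N*/1140) = 0.0222·17.3, giving N* = 1140·(1 - 0.328) = 766.
From dH/dt = 0: 0.00801·766 - 0.222 = 0.0485P*, so P* = 5.92/0.0485 = 122.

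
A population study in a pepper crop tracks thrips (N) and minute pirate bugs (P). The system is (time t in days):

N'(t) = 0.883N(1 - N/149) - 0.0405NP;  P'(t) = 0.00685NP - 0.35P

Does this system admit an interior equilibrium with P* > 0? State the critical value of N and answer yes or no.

Threshold N = 51.1; K > 51.1, so yes, the predator persists.

The predator equation gives dP/dt > 0 only when N > 0.35/0.00685 = 51.1.
Without the predator, N → K = 149. Since 149 > 51.1, the predator can invade and persist.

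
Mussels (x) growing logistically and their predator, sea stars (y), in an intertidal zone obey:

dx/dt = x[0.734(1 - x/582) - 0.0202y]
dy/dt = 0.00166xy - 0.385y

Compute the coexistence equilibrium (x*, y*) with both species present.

From dy/dt = 0 with y > 0: 0.00166x* = 0.385, so x* = 232.
Substitute into dx/dt = 0: 0.734(1 - 232/582) = 0.0202y*.
The bracket is 0.601, giving y* = 0.442/0.0202 = 21.9.

x* ≈ 232, y* ≈ 21.9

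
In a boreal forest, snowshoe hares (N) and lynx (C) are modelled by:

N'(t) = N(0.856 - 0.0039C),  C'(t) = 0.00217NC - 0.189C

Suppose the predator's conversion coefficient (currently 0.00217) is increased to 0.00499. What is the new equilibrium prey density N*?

At the interior fixed point, setting dC/dt = 0 with C > 0 fixes N* = (predator death rate)/(NC coefficient) — independent of the other coefficients.
With the change, N* = 0.189/0.00499 = 37.9; it falls from 87.1.

N* ≈ 37.9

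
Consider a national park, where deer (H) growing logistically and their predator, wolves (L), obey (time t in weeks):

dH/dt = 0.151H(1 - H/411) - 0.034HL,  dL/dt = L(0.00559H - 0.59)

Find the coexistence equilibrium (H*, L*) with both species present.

From dL/dt = 0 with L > 0: 0.00559H* = 0.59, so H* = 106.
Substitute into dH/dt = 0: 0.151(1 - 106/411) = 0.034L*.
The bracket is 0.743, giving L* = 0.112/0.034 = 3.3.

H* ≈ 106, L* ≈ 3.3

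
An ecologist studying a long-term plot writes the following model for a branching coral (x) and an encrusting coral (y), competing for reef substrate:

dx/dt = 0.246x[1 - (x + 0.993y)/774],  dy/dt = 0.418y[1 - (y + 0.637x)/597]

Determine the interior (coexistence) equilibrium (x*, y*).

x* ≈ 493, y* ≈ 283

Setting both brackets to zero gives the nullclines x + 0.993y = 774 and 0.637x + y = 597.
Substituting y = 597 - 0.637x into the first: x(1 - 0.993·0.637) = 774 - 0.993·597.
So x* = 181/0.367 = 493, and then y* = 597 - 0.637·493 = 283.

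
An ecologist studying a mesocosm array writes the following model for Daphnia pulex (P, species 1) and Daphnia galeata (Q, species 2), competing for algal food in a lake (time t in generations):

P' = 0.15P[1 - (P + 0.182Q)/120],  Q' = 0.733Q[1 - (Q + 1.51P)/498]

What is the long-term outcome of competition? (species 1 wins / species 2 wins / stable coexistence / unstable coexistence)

Compare the nullcline intercepts: K1/α12 = 120/0.182 = 659 > K2 = 498; K2/α21 = 498/1.51 = 330 > K1 = 120.
Since both inequalities hold, each species can invade when rare, so the interior equilibrium is stable.

stable coexistence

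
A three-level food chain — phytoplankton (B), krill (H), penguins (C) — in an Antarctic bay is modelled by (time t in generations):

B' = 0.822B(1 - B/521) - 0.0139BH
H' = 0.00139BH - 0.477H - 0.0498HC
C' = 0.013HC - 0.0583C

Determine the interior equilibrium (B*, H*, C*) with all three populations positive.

From dC/dt = 0: 0.013H* = 0.0583, so H* = 4.48.
From dB/dt = 0: 0.822(1 - B*/521) = 0.0139·4.48, giving B* = 521·(1 - 0.0758) = 481.
From dH/dt = 0: 0.00139·481 - 0.477 = 0.0498C*, so C* = 0.192/0.0498 = 3.86.

B* ≈ 481, H* ≈ 4.48, C* ≈ 3.86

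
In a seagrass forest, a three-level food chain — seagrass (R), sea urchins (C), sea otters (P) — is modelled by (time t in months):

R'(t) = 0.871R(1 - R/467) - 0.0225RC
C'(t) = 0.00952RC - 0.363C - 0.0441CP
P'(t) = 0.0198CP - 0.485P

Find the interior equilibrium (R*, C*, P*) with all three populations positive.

R* ≈ 171, C* ≈ 24.5, P* ≈ 28.8

From dP/dt = 0: 0.0198C* = 0.485, so C* = 24.5.
From dR/dt = 0: 0.871(1 - R*/467) = 0.0225·24.5, giving R* = 467·(1 - 0.633) = 171.
From dC/dt = 0: 0.00952·171 - 0.363 = 0.0441P*, so P* = 1.27/0.0441 = 28.8.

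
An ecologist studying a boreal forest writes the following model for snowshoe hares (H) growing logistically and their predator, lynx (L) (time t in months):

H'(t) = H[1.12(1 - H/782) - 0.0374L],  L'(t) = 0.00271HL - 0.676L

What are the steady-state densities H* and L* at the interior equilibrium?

From dL/dt = 0 with L > 0: 0.00271H* = 0.676, so H* = 249.
Substitute into dH/dt = 0: 1.12(1 - 249/782) = 0.0374L*.
The bracket is 0.681, giving L* = 0.763/0.0374 = 20.4.

H* ≈ 249, L* ≈ 20.4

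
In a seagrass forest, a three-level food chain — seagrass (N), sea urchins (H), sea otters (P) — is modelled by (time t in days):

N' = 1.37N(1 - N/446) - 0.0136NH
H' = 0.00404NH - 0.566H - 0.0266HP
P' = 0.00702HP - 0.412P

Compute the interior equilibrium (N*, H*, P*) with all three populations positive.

From dP/dt = 0: 0.00702H* = 0.412, so H* = 58.7.
From dN/dt = 0: 1.37(1 - N*/446) = 0.0136·58.7, giving N* = 446·(1 - 0.583) = 186.
From dH/dt = 0: 0.00404·186 - 0.566 = 0.0266P*, so P* = 0.186/0.0266 = 7.

N* ≈ 186, H* ≈ 58.7, P* ≈ 7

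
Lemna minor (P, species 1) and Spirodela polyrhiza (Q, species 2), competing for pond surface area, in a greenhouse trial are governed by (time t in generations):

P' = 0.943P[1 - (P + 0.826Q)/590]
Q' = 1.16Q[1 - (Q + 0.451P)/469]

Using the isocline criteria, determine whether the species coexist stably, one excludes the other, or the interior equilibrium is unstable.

stable coexistence

Compare the nullcline intercepts: K1/α12 = 590/0.826 = 714 > K2 = 469; K2/α21 = 469/0.451 = 1040 > K1 = 590.
Since both inequalities hold, each species can invade when rare, so the interior equilibrium is stable.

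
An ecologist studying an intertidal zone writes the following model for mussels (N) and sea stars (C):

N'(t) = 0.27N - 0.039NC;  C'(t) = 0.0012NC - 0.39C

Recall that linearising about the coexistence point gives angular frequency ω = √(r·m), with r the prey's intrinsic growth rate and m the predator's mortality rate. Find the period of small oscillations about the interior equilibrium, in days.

T ≈ 19.4 days

Here r = 0.27 and m = 0.39, so r·m = 0.105.
ω = √0.105 = 0.324 per day, hence T = 2π/ω ≈ 19.4 days.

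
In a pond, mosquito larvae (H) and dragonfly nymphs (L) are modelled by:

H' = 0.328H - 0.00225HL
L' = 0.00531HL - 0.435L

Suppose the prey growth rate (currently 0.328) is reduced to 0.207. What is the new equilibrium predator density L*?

L* ≈ 92

At the interior fixed point, setting dH/dt = 0 with H > 0 fixes L* = (prey growth rate)/(HL coefficient) — independent of the other coefficients.
With the change, L* = 0.207/0.00225 = 92; it falls from 146.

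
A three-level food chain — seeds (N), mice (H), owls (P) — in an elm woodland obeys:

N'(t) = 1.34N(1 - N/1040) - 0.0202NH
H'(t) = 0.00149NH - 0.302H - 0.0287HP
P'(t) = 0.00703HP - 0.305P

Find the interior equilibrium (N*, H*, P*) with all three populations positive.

N* ≈ 360, H* ≈ 43.4, P* ≈ 8.16

From dP/dt = 0: 0.00703H* = 0.305, so H* = 43.4.
From dN/dt = 0: 1.34(1 - N*/1040) = 0.0202·43.4, giving N* = 1040·(1 - 0.654) = 360.
From dH/dt = 0: 0.00149·360 - 0.302 = 0.0287P*, so P* = 0.234/0.0287 = 8.16.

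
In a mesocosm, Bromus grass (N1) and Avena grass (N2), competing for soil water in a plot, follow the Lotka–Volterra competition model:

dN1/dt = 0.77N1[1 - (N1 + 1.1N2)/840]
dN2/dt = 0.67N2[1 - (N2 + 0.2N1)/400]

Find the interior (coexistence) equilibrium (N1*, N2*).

N1* ≈ 513, N2* ≈ 297

Setting both brackets to zero gives the nullclines N1 + 1.1N2 = 840 and 0.2N1 + N2 = 400.
Substituting N2 = 400 - 0.2N1 into the first: N1(1 - 1.1·0.2) = 840 - 1.1·400.
So N1* = 400/0.78 = 513, and then N2* = 400 - 0.2·513 = 297.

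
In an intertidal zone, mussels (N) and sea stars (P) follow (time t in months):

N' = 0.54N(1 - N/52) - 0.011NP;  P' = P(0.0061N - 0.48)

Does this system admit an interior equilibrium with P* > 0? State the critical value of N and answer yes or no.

Threshold N = 78.7; K < 78.7, so no, the predator goes extinct.

The predator equation gives dP/dt > 0 only when N > 0.48/0.0061 = 78.7.
Without the predator, N → K = 52. Since 52 < 78.7, the predator cannot invade.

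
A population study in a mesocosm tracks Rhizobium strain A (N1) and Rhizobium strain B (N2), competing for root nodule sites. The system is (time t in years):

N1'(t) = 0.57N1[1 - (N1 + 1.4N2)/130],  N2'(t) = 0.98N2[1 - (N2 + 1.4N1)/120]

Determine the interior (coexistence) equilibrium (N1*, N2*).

Setting both brackets to zero gives the nullclines N1 + 1.4N2 = 130 and 1.4N1 + N2 = 120.
Substituting N2 = 120 - 1.4N1 into the first: N1(1 - 1.4·1.4) = 130 - 1.4·120.
So N1* = -38/-0.96 = 39.6, and then N2* = 120 - 1.4·39.6 = 64.6.

N1* ≈ 39.6, N2* ≈ 64.6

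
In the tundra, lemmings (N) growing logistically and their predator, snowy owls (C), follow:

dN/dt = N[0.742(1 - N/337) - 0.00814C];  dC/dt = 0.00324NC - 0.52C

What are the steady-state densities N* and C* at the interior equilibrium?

From dC/dt = 0 with C > 0: 0.00324N* = 0.52, so N* = 160.
Substitute into dN/dt = 0: 0.742(1 - 160/337) = 0.00814C*.
The bracket is 0.524, giving C* = 0.389/0.00814 = 47.7.

N* ≈ 160, C* ≈ 47.7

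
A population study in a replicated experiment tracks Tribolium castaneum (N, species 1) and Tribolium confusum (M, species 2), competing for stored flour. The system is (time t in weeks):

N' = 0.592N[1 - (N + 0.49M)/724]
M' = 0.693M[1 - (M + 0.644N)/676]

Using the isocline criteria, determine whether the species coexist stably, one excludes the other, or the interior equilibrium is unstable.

stable coexistence

Compare the nullcline intercepts: K1/α12 = 724/0.49 = 1480 > K2 = 676; K2/α21 = 676/0.644 = 1050 > K1 = 724.
Since both inequalities hold, each species can invade when rare, so the interior equilibrium is stable.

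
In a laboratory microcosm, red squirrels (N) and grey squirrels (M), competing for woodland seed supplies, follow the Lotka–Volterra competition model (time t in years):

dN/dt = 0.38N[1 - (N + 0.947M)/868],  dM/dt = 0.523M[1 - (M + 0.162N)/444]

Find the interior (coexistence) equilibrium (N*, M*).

Setting both brackets to zero gives the nullclines N + 0.947M = 868 and 0.162N + M = 444.
Substituting M = 444 - 0.162N into the first: N(1 - 0.947·0.162) = 868 - 0.947·444.
So N* = 448/0.847 = 529, and then M* = 444 - 0.162·529 = 358.

N* ≈ 529, M* ≈ 358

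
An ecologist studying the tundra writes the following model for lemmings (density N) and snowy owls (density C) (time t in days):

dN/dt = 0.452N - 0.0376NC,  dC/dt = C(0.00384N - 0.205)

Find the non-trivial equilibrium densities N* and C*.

Set dC/dt = 0 with C > 0: 0.00384N - 0.205 = 0, so N* = 0.205/0.00384 = 53.4.
Set dN/dt = 0 with N > 0: 0.452 - 0.0376C = 0, so C* = 0.452/0.0376 = 12.

N* ≈ 53.4, C* ≈ 12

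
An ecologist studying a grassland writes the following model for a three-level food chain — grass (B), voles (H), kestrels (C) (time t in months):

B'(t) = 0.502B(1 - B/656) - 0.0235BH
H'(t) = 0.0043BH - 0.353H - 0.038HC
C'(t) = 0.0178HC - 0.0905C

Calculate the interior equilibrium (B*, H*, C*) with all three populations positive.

From dC/dt = 0: 0.0178H* = 0.0905, so H* = 5.08.
From dB/dt = 0: 0.502(1 - B*/656) = 0.0235·5.08, giving B* = 656·(1 - 0.238) = 500.
From dH/dt = 0: 0.0043·500 - 0.353 = 0.038C*, so C* = 1.8/0.038 = 47.3.

B* ≈ 500, H* ≈ 5.08, C* ≈ 47.3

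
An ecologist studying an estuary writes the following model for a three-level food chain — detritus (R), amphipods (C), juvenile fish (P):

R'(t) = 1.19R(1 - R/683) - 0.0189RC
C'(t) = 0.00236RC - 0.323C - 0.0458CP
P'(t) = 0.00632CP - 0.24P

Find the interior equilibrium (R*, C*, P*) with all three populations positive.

From dP/dt = 0: 0.00632C* = 0.24, so C* = 38.
From dR/dt = 0: 1.19(1 - R*/683) = 0.0189·38, giving R* = 683·(1 - 0.603) = 271.
From dC/dt = 0: 0.00236·271 - 0.323 = 0.0458P*, so P* = 0.317/0.0458 = 6.92.

R* ≈ 271, C* ≈ 38, P* ≈ 6.92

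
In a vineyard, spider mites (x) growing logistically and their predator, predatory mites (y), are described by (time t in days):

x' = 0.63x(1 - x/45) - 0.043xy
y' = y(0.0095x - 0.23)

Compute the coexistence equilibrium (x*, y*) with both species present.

From dy/dt = 0 with y > 0: 0.0095x* = 0.23, so x* = 24.2.
Substitute into dx/dt = 0: 0.63(1 - 24.2/45) = 0.043y*.
The bracket is 0.462, giving y* = 0.291/0.043 = 6.77.

x* ≈ 24.2, y* ≈ 6.77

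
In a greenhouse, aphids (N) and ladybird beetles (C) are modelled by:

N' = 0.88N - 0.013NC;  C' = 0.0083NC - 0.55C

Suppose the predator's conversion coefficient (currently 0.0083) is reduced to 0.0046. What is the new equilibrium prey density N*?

At the interior fixed point, setting dC/dt = 0 with C > 0 fixes N* = (predator death rate)/(NC coefficient) — independent of the other coefficients.
With the change, N* = 0.55/0.0046 = 120; it rises from 66.3.

N* ≈ 120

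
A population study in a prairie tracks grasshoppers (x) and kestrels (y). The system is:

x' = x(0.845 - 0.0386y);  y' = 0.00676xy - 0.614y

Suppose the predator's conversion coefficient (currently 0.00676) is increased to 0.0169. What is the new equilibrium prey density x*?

x* ≈ 36.3

At the interior fixed point, setting dy/dt = 0 with y > 0 fixes x* = (predator death rate)/(xy coefficient) — independent of the other coefficients.
With the change, x* = 0.614/0.0169 = 36.3; it falls from 90.8.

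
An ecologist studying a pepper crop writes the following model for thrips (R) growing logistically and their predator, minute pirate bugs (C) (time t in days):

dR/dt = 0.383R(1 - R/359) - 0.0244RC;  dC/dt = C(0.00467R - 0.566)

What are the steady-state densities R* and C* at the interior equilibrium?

R* ≈ 121, C* ≈ 10.4

From dC/dt = 0 with C > 0: 0.00467R* = 0.566, so R* = 121.
Substitute into dR/dt = 0: 0.383(1 - 121/359) = 0.0244C*.
The bracket is 0.662, giving C* = 0.254/0.0244 = 10.4.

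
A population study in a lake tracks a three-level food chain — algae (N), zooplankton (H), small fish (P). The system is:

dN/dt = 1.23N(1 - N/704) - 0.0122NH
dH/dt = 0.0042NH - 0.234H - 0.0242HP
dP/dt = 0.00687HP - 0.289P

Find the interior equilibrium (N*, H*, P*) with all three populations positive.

N* ≈ 410, H* ≈ 42.1, P* ≈ 61.5

From dP/dt = 0: 0.00687H* = 0.289, so H* = 42.1.
From dN/dt = 0: 1.23(1 - N*/704) = 0.0122·42.1, giving N* = 704·(1 - 0.417) = 410.
From dH/dt = 0: 0.0042·410 - 0.234 = 0.0242P*, so P* = 1.49/0.0242 = 61.5.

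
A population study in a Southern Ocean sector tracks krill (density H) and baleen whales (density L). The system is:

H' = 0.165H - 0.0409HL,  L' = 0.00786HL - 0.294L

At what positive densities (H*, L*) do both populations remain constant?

Set dL/dt = 0 with L > 0: 0.00786H - 0.294 = 0, so H* = 0.294/0.00786 = 37.4.
Set dH/dt = 0 with H > 0: 0.165 - 0.0409L = 0, so L* = 0.165/0.0409 = 4.03.

H* ≈ 37.4, L* ≈ 4.03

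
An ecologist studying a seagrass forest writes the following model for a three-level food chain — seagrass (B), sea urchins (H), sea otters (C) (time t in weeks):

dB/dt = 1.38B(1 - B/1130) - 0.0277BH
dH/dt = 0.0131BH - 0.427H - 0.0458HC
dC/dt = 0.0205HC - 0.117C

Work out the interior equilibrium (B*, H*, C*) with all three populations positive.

B* ≈ 1000, H* ≈ 5.71, C* ≈ 277

From dC/dt = 0: 0.0205H* = 0.117, so H* = 5.71.
From dB/dt = 0: 1.38(1 - B*/1130) = 0.0277·5.71, giving B* = 1130·(1 - 0.115) = 1000.
From dH/dt = 0: 0.0131·1000 - 0.427 = 0.0458C*, so C* = 12.7/0.0458 = 277.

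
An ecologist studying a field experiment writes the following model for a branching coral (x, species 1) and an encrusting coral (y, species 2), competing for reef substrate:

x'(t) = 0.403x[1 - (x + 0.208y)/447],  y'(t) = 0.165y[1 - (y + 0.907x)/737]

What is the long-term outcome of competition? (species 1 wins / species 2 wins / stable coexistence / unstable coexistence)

Compare the nullcline intercepts: K1/α12 = 447/0.208 = 2150 > K2 = 737; K2/α21 = 737/0.907 = 813 > K1 = 447.
Since both inequalities hold, each species can invade when rare, so the interior equilibrium is stable.

stable coexistence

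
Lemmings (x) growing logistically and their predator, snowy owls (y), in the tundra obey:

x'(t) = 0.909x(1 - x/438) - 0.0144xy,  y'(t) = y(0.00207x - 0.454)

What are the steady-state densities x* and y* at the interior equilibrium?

x* ≈ 219, y* ≈ 31.5

From dy/dt = 0 with y > 0: 0.00207x* = 0.454, so x* = 219.
Substitute into dx/dt = 0: 0.909(1 - 219/438) = 0.0144y*.
The bracket is 0.499, giving y* = 0.454/0.0144 = 31.5.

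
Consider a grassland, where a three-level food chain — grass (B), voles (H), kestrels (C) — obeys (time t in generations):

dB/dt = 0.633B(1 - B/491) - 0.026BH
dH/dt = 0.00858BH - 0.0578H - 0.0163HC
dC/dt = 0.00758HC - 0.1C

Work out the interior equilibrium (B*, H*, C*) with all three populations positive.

B* ≈ 225, H* ≈ 13.2, C* ≈ 115

From dC/dt = 0: 0.00758H* = 0.1, so H* = 13.2.
From dB/dt = 0: 0.633(1 - B*/491) = 0.026·13.2, giving B* = 491·(1 - 0.542) = 225.
From dH/dt = 0: 0.00858·225 - 0.0578 = 0.0163C*, so C* = 1.87/0.0163 = 115.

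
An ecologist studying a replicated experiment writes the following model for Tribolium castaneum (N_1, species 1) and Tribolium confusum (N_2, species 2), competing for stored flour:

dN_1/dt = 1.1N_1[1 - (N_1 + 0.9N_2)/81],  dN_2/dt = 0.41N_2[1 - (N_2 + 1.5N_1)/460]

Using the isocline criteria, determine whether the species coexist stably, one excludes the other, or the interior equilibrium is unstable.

Compare the nullcline intercepts: K1/α12 = 81/0.9 = 90 < K2 = 460; K2/α21 = 460/1.5 = 307 > K1 = 81.
Since the inequalities point opposite ways, species 2 can invade but species 1 cannot.

species 2 excludes species 1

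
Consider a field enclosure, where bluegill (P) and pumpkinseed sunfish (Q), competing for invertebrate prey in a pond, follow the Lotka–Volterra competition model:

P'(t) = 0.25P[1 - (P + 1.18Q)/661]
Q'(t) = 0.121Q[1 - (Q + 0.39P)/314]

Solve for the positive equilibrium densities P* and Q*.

P* ≈ 538, Q* ≈ 104

Setting both brackets to zero gives the nullclines P + 1.18Q = 661 and 0.39P + Q = 314.
Substituting Q = 314 - 0.39P into the first: P(1 - 1.18·0.39) = 661 - 1.18·314.
So P* = 290/0.54 = 538, and then Q* = 314 - 0.39·538 = 104.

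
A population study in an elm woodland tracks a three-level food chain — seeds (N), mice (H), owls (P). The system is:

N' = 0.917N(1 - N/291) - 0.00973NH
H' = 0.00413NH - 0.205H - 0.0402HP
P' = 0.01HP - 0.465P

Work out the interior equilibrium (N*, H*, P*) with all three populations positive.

From dP/dt = 0: 0.01H* = 0.465, so H* = 46.5.
From dN/dt = 0: 0.917(1 - N*/291) = 0.00973·46.5, giving N* = 291·(1 - 0.493) = 147.
From dH/dt = 0: 0.00413·147 - 0.205 = 0.0402P*, so P* = 0.404/0.0402 = 10.

N* ≈ 147, H* ≈ 46.5, P* ≈ 10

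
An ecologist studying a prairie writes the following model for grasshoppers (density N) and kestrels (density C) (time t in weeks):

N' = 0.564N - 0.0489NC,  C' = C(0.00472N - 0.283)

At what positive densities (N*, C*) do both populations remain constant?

Set dC/dt = 0 with C > 0: 0.00472N - 0.283 = 0, so N* = 0.283/0.00472 = 60.
Set dN/dt = 0 with N > 0: 0.564 - 0.0489C = 0, so C* = 0.564/0.0489 = 11.5.

N* ≈ 60, C* ≈ 11.5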